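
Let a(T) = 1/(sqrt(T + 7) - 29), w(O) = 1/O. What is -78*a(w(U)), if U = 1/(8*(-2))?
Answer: 1131/425 + 117*I/425 ≈ 2.6612 + 0.27529*I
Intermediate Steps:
U = -1/16 (U = (1/8)*(-1/2) = -1/16 ≈ -0.062500)
a(T) = 1/(-29 + sqrt(7 + T)) (a(T) = 1/(sqrt(7 + T) - 29) = 1/(-29 + sqrt(7 + T)))
-78*a(w(U)) = -78/(-29 + sqrt(7 + 1/(-1/16))) = -78/(-29 + sqrt(7 - 16)) = -78/(-29 + sqrt(-9)) = -78*(-29 - 3*I)/850 = -39*(-29 - 3*I)/425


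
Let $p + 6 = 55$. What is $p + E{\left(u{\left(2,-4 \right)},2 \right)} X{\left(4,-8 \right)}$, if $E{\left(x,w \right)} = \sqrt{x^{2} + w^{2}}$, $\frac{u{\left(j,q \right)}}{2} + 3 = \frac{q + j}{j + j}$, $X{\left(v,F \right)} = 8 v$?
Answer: $49 + 32 \sqrt{53} \approx 281.96$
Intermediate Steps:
$p = 49$ ($p = -6 + 55 = 49$)
$u{\left(j,q \right)} = -6 + \frac{j + q}{j}$ ($u{\left(j,q \right)} = -6 + 2 \frac{q + j}{j + j} = -6 + 2 \frac{j + q}{2 j} = -6 + \frac{j + q}{j}$)
$E{\left(x,w \right)} = \sqrt{w^{2} + x^{2}}$
$p + E{\left(u{\left(2,-4 \right)},2 \right)} X{\left(4,-8 \right)} = 49 + \sqrt{2^{2} + \left(-5 - \frac{4}{2}\right)^{2}} \cdot 8 \cdot 4 = 49 + \sqrt{4 + \left(-5 - 2\right)^{2}} \cdot 32 = 49 + \sqrt{4 + \left(-7\right)^{2}} \cdot 32 = 49 + \sqrt{4 + 49} \cdot 32 = 49 + \sqrt{53} \cdot 32 = 49 + 32 \sqrt{53}$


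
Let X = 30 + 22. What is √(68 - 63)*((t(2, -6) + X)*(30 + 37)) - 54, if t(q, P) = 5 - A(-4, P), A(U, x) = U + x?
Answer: -54 + 4489*√5 ≈ 9983.7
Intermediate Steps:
X = 52
t(q, P) = 9 - P (t(q, P) = 5 - (-4 + P) = 5 + (4 - P) = 9 - P)
√(68 - 63)*((t(2, -6) + X)*(30 + 37)) - 54 = √(68 - 63)*(((9 - 1*(-6)) + 52)*(30 + 37)) - 54 = √5*(((9 + 6) + 52)*67) - 54 = √5*((15 + 52)*67) - 54 = √5*(67*67) - 54 = √5*4489 - 54 = 4489*√5 - 54 = -54 + 4489*√5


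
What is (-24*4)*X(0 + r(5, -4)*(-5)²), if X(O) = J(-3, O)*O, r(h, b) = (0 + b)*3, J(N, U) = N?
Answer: -86400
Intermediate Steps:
r(h, b) = 3*b (r(h, b) = b*3 = 3*b)
X(O) = -3*O
(-24*4)*X(0 + r(5, -4)*(-5)²) = (-24*4)*(-3*(0 + (3*(-4))*(-5)²)) = -(-288)*(0 - 12*25) = -(-288)*(0 - 300) = -(-288)*(-300) = -96*900 = -86400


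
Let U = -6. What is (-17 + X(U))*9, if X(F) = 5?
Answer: -108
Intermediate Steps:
(-17 + X(U))*9 = (-17 + 5)*9 = -12*9 = -108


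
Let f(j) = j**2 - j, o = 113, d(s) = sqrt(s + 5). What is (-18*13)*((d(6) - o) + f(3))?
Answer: 25038 - 234*sqrt(11) ≈ 24262.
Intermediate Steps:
d(s) = sqrt(5 + s)
(-18*13)*((d(6) - o) + f(3)) = (-18*13)*((sqrt(5 + 6) - 1*113) + 3*(-1 + 3)) = -234*((sqrt(11) - 113) + 3*2) = -234*((-113 + sqrt(11)) + 6) = -234*(-107 + sqrt(11)) = 25038 - 234*sqrt(11)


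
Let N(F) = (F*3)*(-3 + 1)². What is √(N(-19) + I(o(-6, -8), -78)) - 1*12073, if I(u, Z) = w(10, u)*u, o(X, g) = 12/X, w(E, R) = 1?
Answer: -12073 + I*√230 ≈ -12073.0 + 15.166*I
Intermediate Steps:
N(F) = 12*F (N(F) = (3*F)*(-2)² = (3*F)*4 = 12*F)
I(u, Z) = u (I(u, Z) = 1*u = u)
√(N(-19) + I(o(-6, -8), -78)) - 1*12073 = √(12*(-19) + 12/(-6)) - 1*12073 = √(-228 + 12*(-⅙)) - 12073 = √(-228 - 2) - 12073 = √(-230) - 12073 = I*√230 - 12073 = -12073 + I*√230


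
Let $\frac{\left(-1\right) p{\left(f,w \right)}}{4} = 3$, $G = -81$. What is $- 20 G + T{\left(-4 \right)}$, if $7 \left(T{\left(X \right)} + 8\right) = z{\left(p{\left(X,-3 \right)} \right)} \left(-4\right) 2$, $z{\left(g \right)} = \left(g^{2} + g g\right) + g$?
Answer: $\frac{9076}{7} \approx 1296.6$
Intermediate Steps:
$p{\left(f,w \right)} = -12$ ($p{\left(f,w \right)} = \left(-4\right) 3 = -12$)
$z{\left(g \right)} = g + 2 g^{2}$ ($z{\left(g \right)} = \left(g^{2} + g^{2}\right) + g = 2 g^{2} + g = g + 2 g^{2}$)
$T{\left(X \right)} = - \frac{2264}{7}$ ($T{\left(X \right)} = -8 + \frac{- 12 \left(1 + 2 \left(-12\right)\right) \left(-4\right) 2}{7} = -8 + \frac{- 12 \left(1 - 24\right) \left(-4\right) 2}{7} = -8 + \frac{\left(-12\right) \left(-23\right) \left(-4\right) 2}{7} = -8 + \frac{276 \left(-4\right) 2}{7} = -8 + \frac{\left(-1104\right) 2}{7} = -8 + \frac{1}{7} \left(-2208\right) = -8 - \frac{2208}{7} = - \frac{2264}{7}$)
$- 20 G + T{\left(-4 \right)} = \left(-20\right) \left(-81\right) - \frac{2264}{7} = 1620 - \frac{2264}{7} = \frac{9076}{7}$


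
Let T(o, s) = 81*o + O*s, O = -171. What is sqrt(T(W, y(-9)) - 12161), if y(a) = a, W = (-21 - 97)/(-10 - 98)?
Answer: I*sqrt(42134)/2 ≈ 102.63*I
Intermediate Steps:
W = 59/54 (W = -118/(-108) = -118*(-1/108) = 59/54 ≈ 1.0926)
T(o, s) = -171*s + 81*o (T(o, s) = 81*o - 171*s = -171*s + 81*o)
sqrt(T(W, y(-9)) - 12161) = sqrt((-171*(-9) + 81*(59/54)) - 12161) = sqrt((1539 + 177/2) - 12161) = sqrt(3255/2 - 12161) = sqrt(-21067/2) = I*sqrt(42134)/2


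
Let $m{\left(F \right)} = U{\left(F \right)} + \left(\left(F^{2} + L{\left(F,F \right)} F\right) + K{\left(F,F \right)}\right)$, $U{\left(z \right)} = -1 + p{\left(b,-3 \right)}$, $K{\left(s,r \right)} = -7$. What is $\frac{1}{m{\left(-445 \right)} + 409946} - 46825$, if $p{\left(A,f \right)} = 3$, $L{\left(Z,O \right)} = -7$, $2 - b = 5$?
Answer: $- \frac{28613867824}{611081} \approx -46825.0$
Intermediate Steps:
$b = -3$ ($b = 2 - 5 = -3$)
$U{\left(z \right)} = 2$ ($U{\left(z \right)} = -1 + 3 = 2$)
$m{\left(F \right)} = -5 + F^{2} - 7 F$ ($m{\left(F \right)} = 2 - \left(7 - F^{2} + 7 F\right) = -5 + F^{2} - 7 F$)
$\frac{1}{m{\left(-445 \right)} + 409946} - 46825 = \frac{1}{\left(-5 + \left(-445\right)^{2} - -3115\right) + 409946} - 46825 = \frac{1}{\left(-5 + 198025 + 3115\right) + 409946} - 46825 = \frac{1}{201135 + 409946} - 46825 = \frac{1}{611081} - 46825 = - \frac{28613867824}{611081}$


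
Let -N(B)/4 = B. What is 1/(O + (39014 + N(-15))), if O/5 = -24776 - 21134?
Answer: -1/190476 ≈ -5.2500e-6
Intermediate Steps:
O = -229550 (O = 5*(-24776 - 21134) = 5*(-45910) = -229550)
N(B) = -4*B
1/(O + (39014 + N(-15))) = 1/(-229550 + (39014 - 4*(-15))) = 1/(-229550 + (39014 + 60)) = 1/(-229550 + 39074) = 1/(-190476) = -1/190476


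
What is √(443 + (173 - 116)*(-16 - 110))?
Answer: I*√6739 ≈ 82.091*I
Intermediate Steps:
√(443 + (173 - 116)*(-16 - 110)) = √(443 + 57*(-126)) = √(443 - 7182) = √(-6739) = I*√6739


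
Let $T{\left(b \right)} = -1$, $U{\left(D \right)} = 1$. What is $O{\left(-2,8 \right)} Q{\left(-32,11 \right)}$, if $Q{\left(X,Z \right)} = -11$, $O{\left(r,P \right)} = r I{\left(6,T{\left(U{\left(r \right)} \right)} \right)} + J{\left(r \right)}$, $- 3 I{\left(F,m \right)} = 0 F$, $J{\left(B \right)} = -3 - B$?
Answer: $11$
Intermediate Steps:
$I{\left(F,m \right)} = 0$ ($I{\left(F,m \right)} = - \frac{0 F}{3} = \left(- \frac{1}{3}\right) 0 = 0$)
$O{\left(r,P \right)} = -3 - r$ ($O{\left(r,P \right)} = r 0 - \left(3 + r\right) = 0 - \left(3 + r\right) = -3 - r$)
$O{\left(-2,8 \right)} Q{\left(-32,11 \right)} = \left(-3 - -2\right) \left(-11\right) = \left(-3 + 2\right) \left(-11\right) = \left(-1\right) \left(-11\right) = 11$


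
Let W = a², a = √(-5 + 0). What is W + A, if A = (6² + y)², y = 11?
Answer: 2204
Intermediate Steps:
a = I*√5 (a = √(-5) = I*√5 ≈ 2.2361*I)
A = 2209 (A = (6² + 11)² = (36 + 11)² = 47² = 2209)
W = -5 (W = (I*√5)² = -5)
W + A = -5 + 2209 = 2204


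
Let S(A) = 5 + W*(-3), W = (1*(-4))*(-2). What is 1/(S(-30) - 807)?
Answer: -1/826 ≈ -0.0012107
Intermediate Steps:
W = 8 (W = -4*(-2) = 8)
S(A) = -19 (S(A) = 5 + 8*(-3) = 5 - 24 = -19)
1/(S(-30) - 807) = 1/(-19 - 807) = 1/(-826) = -1/826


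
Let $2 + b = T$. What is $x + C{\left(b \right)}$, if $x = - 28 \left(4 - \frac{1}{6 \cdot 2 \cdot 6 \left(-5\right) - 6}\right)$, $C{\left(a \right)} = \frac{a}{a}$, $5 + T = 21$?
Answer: $- \frac{20327}{183} \approx -111.08$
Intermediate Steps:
$T = 16$ ($T = -5 + 21 = 16$)
$b = 14$ ($b = -2 + 16 = 14$)
$C{\left(a \right)} = 1$
$x = - \frac{20510}{183}$ ($x = - 28 \left(4 - \frac{1}{12 \cdot 6 \left(-5\right) - 6}\right) = - 28 \left(4 - \frac{1}{72 \left(-5\right) - 6}\right) = - 28 \left(4 - \frac{1}{-360 - 6}\right) = - 28 \left(4 - \frac{1}{-366}\right) = - 28 \left(4 - - \frac{1}{366}\right) = - 28 \left(4 + \frac{1}{366}\right) = \left(-28\right) \frac{1465}{366} = - \frac{20510}{183} \approx -112.08$)
$x + C{\left(b \right)} = - \frac{20510}{183} + 1 = - \frac{20327}{183}$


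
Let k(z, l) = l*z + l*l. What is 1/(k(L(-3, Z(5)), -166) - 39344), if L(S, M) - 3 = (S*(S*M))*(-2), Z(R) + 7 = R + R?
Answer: -1/3322 ≈ -0.00030102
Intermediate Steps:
Z(R) = -7 + 2*R (Z(R) = -7 + (R + R) = -7 + 2*R)
L(S, M) = 3 - 2*M*S² (L(S, M) = 3 + (S*(S*M))*(-2) = 3 + (S*(M*S))*(-2) = 3 + (M*S²)*(-2) = 3 - 2*M*S²)
k(z, l) = l² + l*z (k(z, l) = l*z + l² = l² + l*z)
1/(k(L(-3, Z(5)), -166) - 39344) = 1/(-166*(-166 + (3 - 2*(-7 + 2*5)*(-3)²)) - 39344) = 1/(-166*(-166 + (3 - 2*(-7 + 10)*9)) - 39344) = 1/(-166*(-166 + (3 - 2*3*9)) - 39344) = 1/(-166*(-166 + (3 - 54)) - 39344) = 1/(-166*(-166 - 51) - 39344) = 1/(-166*(-217) - 39344) = 1/(36022 - 39344) = 1/(-3322) = -1/3322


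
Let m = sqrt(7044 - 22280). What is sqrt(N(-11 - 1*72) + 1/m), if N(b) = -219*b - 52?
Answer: sqrt(1051864872500 - 7618*I*sqrt(3809))/7618 ≈ 134.63 - 3.0088e-5*I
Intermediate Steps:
m = 2*I*sqrt(3809) (m = sqrt(-15236) = 2*I*sqrt(3809) ≈ 123.43*I)
N(b) = -52 - 219*b
sqrt(N(-11 - 1*72) + 1/m) = sqrt((-52 - 219*(-11 - 1*72)) + 1/(2*I*sqrt(3809))) = sqrt((-52 - 219*(-11 - 72)) - I*sqrt(3809)/7618) = sqrt((-52 - 219*(-83)) - I*sqrt(3809)/7618) = sqrt((-52 + 18177) - I*sqrt(3809)/7618) = sqrt(18125 - I*sqrt(3809)/7618)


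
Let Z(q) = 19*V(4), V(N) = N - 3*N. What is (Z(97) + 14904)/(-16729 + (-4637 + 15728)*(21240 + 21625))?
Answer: 7376/237699493 ≈ 3.1031e-5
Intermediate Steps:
V(N) = -2*N
Z(q) = -152 (Z(q) = 19*(-2*4) = 19*(-8) = -152)
(Z(97) + 14904)/(-16729 + (-4637 + 15728)*(21240 + 21625)) = (-152 + 14904)/(-16729 + (-4637 + 15728)*(21240 + 21625)) = 14752/(-16729 + 11091*42865) = 14752/(-16729 + 475415715) = 14752/475398986 = 14752*(1/475398986) = 7376/237699493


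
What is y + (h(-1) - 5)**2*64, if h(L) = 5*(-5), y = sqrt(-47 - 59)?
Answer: 57600 + I*sqrt(106) ≈ 57600.0 + 10.296*I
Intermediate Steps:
y = I*sqrt(106) (y = sqrt(-106) = I*sqrt(106) ≈ 10.296*I)
h(L) = -25
y + (h(-1) - 5)**2*64 = I*sqrt(106) + (-25 - 5)**2*64 = I*sqrt(106) + (-30)**2*64 = I*sqrt(106) + 900*64 = I*sqrt(106) + 57600 = 57600 + I*sqrt(106)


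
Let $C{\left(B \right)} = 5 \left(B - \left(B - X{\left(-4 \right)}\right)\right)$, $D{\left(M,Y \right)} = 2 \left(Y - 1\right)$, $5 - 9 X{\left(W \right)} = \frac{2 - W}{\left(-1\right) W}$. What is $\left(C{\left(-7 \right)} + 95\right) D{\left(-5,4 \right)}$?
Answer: $\frac{1745}{3} \approx 581.67$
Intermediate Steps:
$X{\left(W \right)} = \frac{5}{9} + \frac{2 - W}{9 W}$ ($X{\left(W \right)} = \frac{5}{9} - \frac{\left(2 - W\right) \frac{1}{\left(-1\right) W}}{9} = \frac{5}{9} - \frac{\left(2 - W\right) \left(- \frac{1}{W}\right)}{9} = \frac{5}{9} - \frac{\left(-1\right) \frac{1}{W} \left(2 - W\right)}{9} = \frac{5}{9} + \frac{2 - W}{9 W}$)
$D{\left(M,Y \right)} = -2 + 2 Y$ ($D{\left(M,Y \right)} = 2 \left(-1 + Y\right) = -2 + 2 Y$)
$C{\left(B \right)} = \frac{35}{18}$ ($C{\left(B \right)} = 5 \left(B - \left(B - \frac{2 \left(1 + 2 \left(-4\right)\right)}{9 \left(-4\right)}\right)\right) = 5 \left(B - \left(B + \frac{1 - 8}{18}\right)\right) = 5 \left(B - \left(- \frac{7}{18} + B\right)\right) = 5 \cdot \frac{7}{18} = \frac{35}{18}$)
$\left(C{\left(-7 \right)} + 95\right) D{\left(-5,4 \right)} = \left(\frac{35}{18} + 95\right) \left(-2 + 2 \cdot 4\right) = \frac{1745 \left(-2 + 8\right)}{18} = \frac{1745}{18} \cdot 6 = \frac{1745}{3}$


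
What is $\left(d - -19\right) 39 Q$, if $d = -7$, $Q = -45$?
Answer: $-21060$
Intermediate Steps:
$\left(d - -19\right) 39 Q = \left(-7 - -19\right) 39 \left(-45\right) = \left(-7 + 19\right) 39 \left(-45\right) = 12 \cdot 39 \left(-45\right) = 468 \left(-45\right) = -21060$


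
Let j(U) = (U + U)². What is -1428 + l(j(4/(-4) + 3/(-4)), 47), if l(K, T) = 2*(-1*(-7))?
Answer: -1414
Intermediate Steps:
j(U) = 4*U² (j(U) = (2*U)² = 4*U²)
l(K, T) = 14 (l(K, T) = 2*7 = 14)
-1428 + l(j(4/(-4) + 3/(-4)), 47) = -1428 + 14 = -1414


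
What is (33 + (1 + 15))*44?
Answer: 2156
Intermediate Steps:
(33 + (1 + 15))*44 = (33 + 16)*44 = 49*44 = 2156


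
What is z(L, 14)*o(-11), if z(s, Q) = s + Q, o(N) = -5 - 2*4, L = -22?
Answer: 104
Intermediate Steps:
o(N) = -13 (o(N) = -5 - 8 = -13)
z(s, Q) = Q + s
z(L, 14)*o(-11) = (14 - 22)*(-13) = -8*(-13) = 104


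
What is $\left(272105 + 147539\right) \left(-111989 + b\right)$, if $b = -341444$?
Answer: $-190280437852$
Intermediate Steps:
$\left(272105 + 147539\right) \left(-111989 + b\right) = \left(272105 + 147539\right) \left(-111989 - 341444\right) = 419644 \left(-453433\right) = -190280437852$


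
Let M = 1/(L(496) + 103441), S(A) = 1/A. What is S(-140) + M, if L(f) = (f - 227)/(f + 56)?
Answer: -57022421/7993958140 ≈ -0.0071332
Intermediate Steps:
L(f) = (-227 + f)/(56 + f)
M = 552/57099701 (M = 1/((-227 + 496)/(56 + 496) + 103441) = 1/(269/552 + 103441) = 1/(57099701/552) = 552/57099701 ≈ 9.6673e-6)
S(-140) + M = 1/(-140) + 552/57099701 = -1/140 + 552/57099701 = -57022421/7993958140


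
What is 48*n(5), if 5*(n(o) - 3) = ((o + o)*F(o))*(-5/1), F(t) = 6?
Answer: -2736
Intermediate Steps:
n(o) = 3 - 12*o (n(o) = 3 + (((o + o)*6)*(-5/1))/5 = 3 + (((2*o)*6)*(-5*1))/5 = 3 + ((12*o)*(-5))/5 = 3 + (-60*o)/5 = 3 - 12*o)
48*n(5) = 48*(3 - 12*5) = 48*(3 - 60) = 48*(-57) = -2736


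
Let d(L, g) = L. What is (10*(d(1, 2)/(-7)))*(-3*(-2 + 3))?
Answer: 30/7 ≈ 4.2857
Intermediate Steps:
(10*(d(1, 2)/(-7)))*(-3*(-2 + 3)) = (10*(1/(-7)))*(-3*(-2 + 3)) = (10*(1*(-⅐)))*(-3*1) = (10*(-⅐))*(-3) = -10/7*(-3) = 30/7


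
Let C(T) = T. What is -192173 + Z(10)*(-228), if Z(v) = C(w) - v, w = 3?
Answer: -190577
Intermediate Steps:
Z(v) = 3 - v
-192173 + Z(10)*(-228) = -192173 + (3 - 1*10)*(-228) = -192173 + (3 - 10)*(-228) = -192173 - 7*(-228) = -192173 + 1596 = -190577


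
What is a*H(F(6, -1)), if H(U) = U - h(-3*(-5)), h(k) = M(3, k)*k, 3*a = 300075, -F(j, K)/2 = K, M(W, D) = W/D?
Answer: -100025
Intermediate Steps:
F(j, K) = -2*K
a = 100025 (a = (1/3)*300075 = 100025)
h(k) = 3 (h(k) = (3/k)*k = 3)
H(U) = -3 + U (H(U) = U - 1*3 = U - 3 = -3 + U)
a*H(F(6, -1)) = 100025*(-3 - 2*(-1)) = 100025*(-3 + 2) = 100025*(-1) = -100025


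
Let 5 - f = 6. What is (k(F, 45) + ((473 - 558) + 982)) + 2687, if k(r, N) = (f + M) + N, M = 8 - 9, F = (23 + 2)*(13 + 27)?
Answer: 3627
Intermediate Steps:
f = -1 (f = 5 - 1*6 = 5 - 6 = -1)
F = 1000 (F = 25*40 = 1000)
M = -1
k(r, N) = -2 + N (k(r, N) = (-1 - 1) + N = -2 + N)
(k(F, 45) + ((473 - 558) + 982)) + 2687 = ((-2 + 45) + ((473 - 558) + 982)) + 2687 = (43 + (-85 + 982)) + 2687 = (43 + 897) + 2687 = 940 + 2687 = 3627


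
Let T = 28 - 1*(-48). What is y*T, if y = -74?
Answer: -5624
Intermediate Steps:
T = 76 (T = 28 + 48 = 76)
y*T = -74*76 = -5624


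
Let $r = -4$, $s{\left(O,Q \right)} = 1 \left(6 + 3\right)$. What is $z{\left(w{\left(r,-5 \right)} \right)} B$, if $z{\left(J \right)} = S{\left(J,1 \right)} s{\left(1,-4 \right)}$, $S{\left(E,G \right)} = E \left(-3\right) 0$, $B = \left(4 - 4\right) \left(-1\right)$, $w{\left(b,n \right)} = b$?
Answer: $0$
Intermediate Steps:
$s{\left(O,Q \right)} = 9$ ($s{\left(O,Q \right)} = 1 \cdot 9 = 9$)
$B = 0$ ($B = 0 \left(-1\right) = 0$)
$S{\left(E,G \right)} = 0$ ($S{\left(E,G \right)} = - 3 E 0 = 0$)
$z{\left(J \right)} = 0$ ($z{\left(J \right)} = 0 \cdot 9 = 0$)
$z{\left(w{\left(r,-5 \right)} \right)} B = 0 \cdot 0 = 0$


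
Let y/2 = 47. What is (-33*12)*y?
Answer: -37224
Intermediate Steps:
y = 94 (y = 2*47 = 94)
(-33*12)*y = -33*12*94 = -396*94 = -37224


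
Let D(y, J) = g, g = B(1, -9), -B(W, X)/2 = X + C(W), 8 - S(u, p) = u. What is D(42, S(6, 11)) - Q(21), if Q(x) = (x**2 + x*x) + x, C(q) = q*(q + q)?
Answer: -889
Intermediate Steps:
C(q) = 2*q**2 (C(q) = q*(2*q) = 2*q**2)
S(u, p) = 8 - u
B(W, X) = -4*W**2 - 2*X (B(W, X) = -2*(X + 2*W**2) = -4*W**2 - 2*X)
g = 14 (g = -4*1**2 - 2*(-9) = -4*1 + 18 = -4 + 18 = 14)
Q(x) = x + 2*x**2 (Q(x) = (x**2 + x**2) + x = 2*x**2 + x = x + 2*x**2)
D(y, J) = 14
D(42, S(6, 11)) - Q(21) = 14 - 21*(1 + 2*21) = 14 - 21*(1 + 42) = 14 - 21*43 = 14 - 1*903 = 14 - 903 = -889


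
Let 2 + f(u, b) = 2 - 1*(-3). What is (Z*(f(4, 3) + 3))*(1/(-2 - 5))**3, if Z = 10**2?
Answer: -600/343 ≈ -1.7493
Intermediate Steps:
f(u, b) = 3 (f(u, b) = -2 + (2 - 1*(-3)) = -2 + (2 + 3) = -2 + 5 = 3)
Z = 100
(Z*(f(4, 3) + 3))*(1/(-2 - 5))**3 = (100*(3 + 3))*(1/(-2 - 5))**3 = (100*6)*(1/(-7))**3 = 600*(-1/7)**3 = 600*(-1/343) = -600/343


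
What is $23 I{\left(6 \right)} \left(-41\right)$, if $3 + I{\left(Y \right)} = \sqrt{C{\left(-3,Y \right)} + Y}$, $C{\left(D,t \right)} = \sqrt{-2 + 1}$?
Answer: $2829 - 943 \sqrt{6 + i} \approx 511.18 - 191.83 i$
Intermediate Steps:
$C{\left(D,t \right)} = i$ ($C{\left(D,t \right)} = \sqrt{-1} = i$)
$I{\left(Y \right)} = -3 + \sqrt{i + Y}$
$23 I{\left(6 \right)} \left(-41\right) = 23 \left(-3 + \sqrt{i + 6}\right) \left(-41\right) = 23 \left(-3 + \sqrt{6 + i}\right) \left(-41\right) = \left(-69 + 23 \sqrt{6 + i}\right) \left(-41\right) = 2829 - 943 \sqrt{6 + i}$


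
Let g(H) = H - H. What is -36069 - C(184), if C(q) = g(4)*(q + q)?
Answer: -36069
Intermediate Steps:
g(H) = 0
C(q) = 0 (C(q) = 0*(q + q) = 0*(2*q) = 0)
-36069 - C(184) = -36069 - 1*0 = -36069 + 0 = -36069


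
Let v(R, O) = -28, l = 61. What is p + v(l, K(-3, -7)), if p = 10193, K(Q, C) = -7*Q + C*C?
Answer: 10165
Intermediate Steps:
K(Q, C) = C**2 - 7*Q (K(Q, C) = -7*Q + C**2 = C**2 - 7*Q)
p + v(l, K(-3, -7)) = 10193 - 28 = 10165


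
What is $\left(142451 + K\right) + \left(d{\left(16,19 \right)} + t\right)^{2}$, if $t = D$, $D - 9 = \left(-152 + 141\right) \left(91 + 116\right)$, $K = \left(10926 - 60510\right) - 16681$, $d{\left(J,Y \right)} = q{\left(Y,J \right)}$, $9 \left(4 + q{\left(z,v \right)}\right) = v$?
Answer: $\frac{423637690}{81} \approx 5.2301 \cdot 10^{6}$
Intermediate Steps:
$q{\left(z,v \right)} = -4 + \frac{v}{9}$
$d{\left(J,Y \right)} = -4 + \frac{J}{9}$
$K = -66265$ ($K = -49584 - 16681 = -66265$)
$D = -2268$ ($D = 9 + \left(-152 + 141\right) \left(91 + 116\right) = 9 - 2277 = -2268$)
$t = -2268$
$\left(142451 + K\right) + \left(d{\left(16,19 \right)} + t\right)^{2} = \left(142451 - 66265\right) + \left(\left(-4 + \frac{1}{9} \cdot 16\right) - 2268\right)^{2} = 76186 + \left(\left(-4 + \frac{16}{9}\right) - 2268\right)^{2} = 76186 + \left(- \frac{20}{9} - 2268\right)^{2} = 76186 + \left(- \frac{20432}{9}\right)^{2} = 76186 + \frac{417466624}{81} = \frac{423637690}{81}$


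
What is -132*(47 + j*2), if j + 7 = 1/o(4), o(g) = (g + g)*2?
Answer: -8745/2 ≈ -4372.5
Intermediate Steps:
o(g) = 4*g (o(g) = (2*g)*2 = 4*g)
j = -111/16 (j = -7 + 1/(4*4) = -7 + 1/16 = -111/16 ≈ -6.9375)
-132*(47 + j*2) = -132*(47 - 111/16*2) = -132*(47 - 111/8) = -132*265/8 = -8745/2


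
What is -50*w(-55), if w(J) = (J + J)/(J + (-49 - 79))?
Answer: -5500/183 ≈ -30.055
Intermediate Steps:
w(J) = 2*J/(-128 + J) (w(J) = (2*J)/(J - 128) = (2*J)/(-128 + J) = 2*J/(-128 + J))
-50*w(-55) = -100*(-55)/(-128 - 55) = -100*(-55)/(-183) = -100*(-55)*(-1)/183 = -50*110/183 = -5500/183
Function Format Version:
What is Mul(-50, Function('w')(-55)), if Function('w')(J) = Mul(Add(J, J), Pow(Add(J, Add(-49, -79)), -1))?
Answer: Rational(-5500, 183) ≈ -30.055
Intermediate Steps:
Function('w')(J) = Mul(2, J, Pow(Add(-128, J), -1)) (Function('w')(J) = Mul(Mul(2, J), Pow(Add(J, -128), -1)) = Mul(Mul(2, J), Pow(Add(-128, J), -1)) = Mul(2, J, Pow(Add(-128, J), -1)))
Mul(-50, Function('w')(-55)) = Mul(-50, Mul(2, -55, Pow(Add(-128, -55), -1))) = Mul(-50, Mul(2, -55, Pow(-183, -1))) = Mul(-50, Mul(2, -55, Rational(-1, 183))) = Mul(-50, Rational(110, 183)) = Rational(-5500, 183)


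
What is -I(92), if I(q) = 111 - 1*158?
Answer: 47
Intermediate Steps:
I(q) = -47 (I(q) = 111 - 158 = -47)
-I(92) = -1*(-47) = 47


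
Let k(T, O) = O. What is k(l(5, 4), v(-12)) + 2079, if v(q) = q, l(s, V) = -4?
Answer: 2067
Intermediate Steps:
k(l(5, 4), v(-12)) + 2079 = -12 + 2079 = 2067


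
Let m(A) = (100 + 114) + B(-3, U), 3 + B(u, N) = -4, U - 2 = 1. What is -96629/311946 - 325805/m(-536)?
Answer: -33884522911/21524274 ≈ -1574.2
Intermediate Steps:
U = 3 (U = 2 + 1 = 3)
B(u, N) = -7 (B(u, N) = -3 - 4 = -7)
m(A) = 207 (m(A) = (100 + 114) - 7 = 214 - 7 = 207)
-96629/311946 - 325805/m(-536) = -96629/311946 - 325805/207 = -33884522911/21524274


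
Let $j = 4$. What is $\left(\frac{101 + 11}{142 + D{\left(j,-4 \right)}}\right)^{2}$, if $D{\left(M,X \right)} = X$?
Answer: $\frac{3136}{4761} \approx 0.65868$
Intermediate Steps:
$\left(\frac{101 + 11}{142 + D{\left(j,-4 \right)}}\right)^{2} = \left(\frac{101 + 11}{142 - 4}\right)^{2} = \left(\frac{112}{138}\right)^{2} = \left(112 \cdot \frac{1}{138}\right)^{2} = \left(\frac{56}{69}\right)^{2} = \frac{3136}{4761}$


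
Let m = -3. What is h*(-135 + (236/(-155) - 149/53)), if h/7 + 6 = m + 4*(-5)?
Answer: 232359484/8215 ≈ 28285.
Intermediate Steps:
h = -203 (h = -42 + 7*(-3 + 4*(-5)) = -42 + 7*(-3 - 20) = -42 + 7*(-23) = -42 - 161 = -203)
h*(-135 + (236/(-155) - 149/53)) = -203*(-135 + (236/(-155) - 149/53)) = -203*(-135 + (236*(-1/155) - 149*1/53)) = -203*(-135 + (-236/155 - 149/53)) = -203*(-135 - 35603/8215) = -203*(-1144628/8215) = 232359484/8215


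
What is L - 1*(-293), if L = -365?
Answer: -72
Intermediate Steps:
L - 1*(-293) = -365 - 1*(-293) = -365 + 293 = -72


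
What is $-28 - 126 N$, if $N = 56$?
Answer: $-7084$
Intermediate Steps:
$-28 - 126 N = -28 - 7056 = -7084$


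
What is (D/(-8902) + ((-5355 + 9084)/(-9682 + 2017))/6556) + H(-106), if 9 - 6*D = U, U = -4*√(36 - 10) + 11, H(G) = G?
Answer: -2155370969539/20333681340 - √26/13353 ≈ -106.00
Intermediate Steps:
U = 11 - 4*√26 (U = -4*√26 + 11 = 11 - 4*√26 ≈ -9.3961)
D = -⅓ + 2*√26/3 (D = 3/2 - (11 - 4*√26)/6 = 3/2 + (-11/6 + 2*√26/3) = -⅓ + 2*√26/3 ≈ 3.0660)
(D/(-8902) + ((-5355 + 9084)/(-9682 + 2017))/6556) + H(-106) = ((-⅓ + 2*√26/3)/(-8902) + ((-5355 + 9084)/(-9682 + 2017))/6556) - 106 = ((-⅓ + 2*√26/3)*(-1/8902) + (3729/(-7665))*(1/6556)) - 106 = ((1/26706 - √26/13353) + (3729*(-1/7665))*(1/6556)) - 106 = ((1/26706 - √26/13353) - 1243/2555*1/6556) - 106 = ((1/26706 - √26/13353) - 113/1522780) - 106 = (-747499/20333681340 - √26/13353) - 106 = -2155370969539/20333681340 - √26/13353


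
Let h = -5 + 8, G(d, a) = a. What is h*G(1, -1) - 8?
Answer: -11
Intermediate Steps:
h = 3
h*G(1, -1) - 8 = 3*(-1) - 8 = -3 - 8 = -11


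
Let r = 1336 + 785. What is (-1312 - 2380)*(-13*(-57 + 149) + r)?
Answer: -3415100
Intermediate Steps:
r = 2121
(-1312 - 2380)*(-13*(-57 + 149) + r) = (-1312 - 2380)*(-13*(-57 + 149) + 2121) = -3692*(-13*92 + 2121) = -3692*(-1196 + 2121) = -3692*925 = -3415100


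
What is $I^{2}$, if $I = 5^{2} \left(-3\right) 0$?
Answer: $0$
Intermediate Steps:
$I = 0$ ($I = 25 \left(-3\right) 0 = \left(-75\right) 0 = 0$)
$I^{2} = 0^{2} = 0$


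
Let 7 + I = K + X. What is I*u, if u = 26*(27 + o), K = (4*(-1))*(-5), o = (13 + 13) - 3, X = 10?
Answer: 29900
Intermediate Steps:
o = 23 (o = 26 - 3 = 23)
K = 20 (K = -4*(-5) = 20)
I = 23 (I = -7 + (20 + 10) = -7 + 30 = 23)
u = 1300 (u = 26*(27 + 23) = 26*50 = 1300)
I*u = 23*1300 = 29900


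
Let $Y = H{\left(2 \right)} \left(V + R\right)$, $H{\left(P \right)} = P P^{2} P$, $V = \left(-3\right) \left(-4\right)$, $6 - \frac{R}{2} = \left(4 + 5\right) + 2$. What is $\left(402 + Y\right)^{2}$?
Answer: $188356$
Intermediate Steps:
$R = -10$ ($R = 12 - 2 \left(\left(4 + 5\right) + 2\right) = 12 - 2 \left(9 + 2\right) = 12 - 22 = -10$)
$V = 12$
$H{\left(P \right)} = P^{4}$ ($H{\left(P \right)} = P^{3} P = P^{4}$)
$Y = 32$ ($Y = 2^{4} \left(12 - 10\right) = 16 \cdot 2 = 32$)
$\left(402 + Y\right)^{2} = \left(402 + 32\right)^{2} = 434^{2} = 188356$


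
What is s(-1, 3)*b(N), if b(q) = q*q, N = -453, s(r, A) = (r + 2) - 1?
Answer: 0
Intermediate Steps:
s(r, A) = 1 + r (s(r, A) = (2 + r) - 1 = 1 + r)
b(q) = q²
s(-1, 3)*b(N) = (1 - 1)*(-453)² = 0*205209 = 0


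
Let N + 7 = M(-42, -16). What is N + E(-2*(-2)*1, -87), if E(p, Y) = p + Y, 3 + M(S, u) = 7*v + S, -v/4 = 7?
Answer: -331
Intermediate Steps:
v = -28 (v = -4*7 = -28)
M(S, u) = -199 + S (M(S, u) = -3 + (7*(-28) + S) = -3 + (-196 + S) = -199 + S)
N = -248 (N = -7 + (-199 - 42) = -7 - 241 = -248)
E(p, Y) = Y + p
N + E(-2*(-2)*1, -87) = -248 + (-87 - 2*(-2)*1) = -248 + (-87 + 4*1) = -248 + (-87 + 4) = -248 - 83 = -331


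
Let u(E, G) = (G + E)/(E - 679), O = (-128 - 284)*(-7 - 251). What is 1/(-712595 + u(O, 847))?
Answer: -105617/75262038972 ≈ -1.4033e-6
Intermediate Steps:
O = 106296 (O = -412*(-258) = 106296)
u(E, G) = (E + G)/(-679 + E)
1/(-712595 + u(O, 847)) = 1/(-712595 + (106296 + 847)/(-679 + 106296)) = 1/(-712595 + 107143/105617) = 1/(-75262038972/105617) = -105617/75262038972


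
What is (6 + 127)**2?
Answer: 17689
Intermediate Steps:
(6 + 127)**2 = 133**2 = 17689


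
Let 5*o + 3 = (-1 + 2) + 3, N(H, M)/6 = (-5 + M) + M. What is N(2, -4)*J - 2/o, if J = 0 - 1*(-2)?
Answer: -166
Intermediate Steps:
J = 2 (J = 0 + 2 = 2)
N(H, M) = -30 + 12*M (N(H, M) = 6*((-5 + M) + M) = 6*(-5 + 2*M) = -30 + 12*M)
o = ⅕ (o = -⅗ + ((-1 + 2) + 3)/5 = -⅗ + (1 + 3)/5 = -⅗ + (⅕)*4 = -⅗ + ⅘ = ⅕ ≈ 0.20000)
N(2, -4)*J - 2/o = (-30 + 12*(-4))*2 - 2/⅕ = (-30 - 48)*2 - 2*5 = -78*2 - 10 = -156 - 10 = -166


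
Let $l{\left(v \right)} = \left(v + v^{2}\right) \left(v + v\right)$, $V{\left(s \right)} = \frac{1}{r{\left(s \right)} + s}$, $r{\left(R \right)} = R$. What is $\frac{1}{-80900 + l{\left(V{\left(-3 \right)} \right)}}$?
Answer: $- \frac{108}{8737195} \approx -1.2361 \cdot 10^{-5}$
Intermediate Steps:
$V{\left(s \right)} = \frac{1}{2 s}$ ($V{\left(s \right)} = \frac{1}{s + s} = \frac{1}{2 s}$)
$l{\left(v \right)} = 2 v \left(v + v^{2}\right)$ ($l{\left(v \right)} = \left(v + v^{2}\right) 2 v = 2 v \left(v + v^{2}\right)$)
$\frac{1}{-80900 + l{\left(V{\left(-3 \right)} \right)}} = \frac{1}{-80900 + 2 \left(\frac{1}{2 \left(-3\right)}\right)^{2} \left(1 + \frac{1}{2 \left(-3\right)}\right)} = \frac{1}{-80900 + 2 \left(\frac{1}{2} \left(- \frac{1}{3}\right)\right)^{2} \left(1 + \frac{1}{2} \left(- \frac{1}{3}\right)\right)} = \frac{1}{-80900 + 2 \left(- \frac{1}{6}\right)^{2} \left(1 - \frac{1}{6}\right)} = \frac{1}{-80900 + 2 \cdot \frac{1}{36} \cdot \frac{5}{6}} = \frac{1}{-80900 + \frac{5}{108}} = \frac{1}{- \frac{8737195}{108}} = - \frac{108}{8737195}$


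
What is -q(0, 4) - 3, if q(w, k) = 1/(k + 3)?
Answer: -22/7 ≈ -3.1429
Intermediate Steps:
q(w, k) = 1/(3 + k)
-q(0, 4) - 3 = -1/(3 + 4) - 3 = -1/7 - 3 = -1*⅐ - 3 = -⅐ - 3 = -22/7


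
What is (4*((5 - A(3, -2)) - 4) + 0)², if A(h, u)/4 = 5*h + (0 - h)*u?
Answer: 110224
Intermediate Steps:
A(h, u) = 20*h - 4*h*u (A(h, u) = 4*(5*h + (0 - h)*u) = 4*(5*h + (-h)*u) = 4*(5*h - h*u) = 20*h - 4*h*u)
(4*((5 - A(3, -2)) - 4) + 0)² = (4*((5 - 4*3*(5 - 1*(-2))) - 4) + 0)² = (4*((5 - 4*3*(5 + 2)) - 4) + 0)² = (4*((5 - 4*3*7) - 4) + 0)² = (4*((5 - 1*84) - 4) + 0)² = (4*((5 - 84) - 4) + 0)² = (4*(-79 - 4) + 0)² = (4*(-83) + 0)² = (-332 + 0)² = (-332)² = 110224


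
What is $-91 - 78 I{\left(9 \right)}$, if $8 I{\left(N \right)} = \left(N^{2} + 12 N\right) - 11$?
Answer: $- \frac{3653}{2} \approx -1826.5$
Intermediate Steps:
$I{\left(N \right)} = - \frac{11}{8} + \frac{N^{2}}{8} + \frac{3 N}{2}$ ($I{\left(N \right)} = \frac{\left(N^{2} + 12 N\right) - 11}{8} = \frac{-11 + N^{2} + 12 N}{8} = - \frac{11}{8} + \frac{N^{2}}{8} + \frac{3 N}{2}$)
$-91 - 78 I{\left(9 \right)} = -91 - 78 \left(- \frac{11}{8} + \frac{9^{2}}{8} + \frac{3}{2} \cdot 9\right) = -91 - 78 \left(- \frac{11}{8} + \frac{1}{8} \cdot 81 + \frac{27}{2}\right) = -91 - 78 \left(- \frac{11}{8} + \frac{81}{8} + \frac{27}{2}\right) = -91 - \frac{3471}{2} = - \frac{3653}{2}$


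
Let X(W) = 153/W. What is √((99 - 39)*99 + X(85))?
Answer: 3*√16505/5 ≈ 77.083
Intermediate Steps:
√((99 - 39)*99 + X(85)) = √((99 - 39)*99 + 153/85) = √(60*99 + 153*(1/85)) = √(5940 + 9/5) = √(29709/5) = 3*√16505/5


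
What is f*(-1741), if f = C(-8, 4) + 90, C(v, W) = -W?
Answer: -149726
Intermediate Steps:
f = 86 (f = -1*4 + 90 = -4 + 90 = 86)
f*(-1741) = 86*(-1741) = -149726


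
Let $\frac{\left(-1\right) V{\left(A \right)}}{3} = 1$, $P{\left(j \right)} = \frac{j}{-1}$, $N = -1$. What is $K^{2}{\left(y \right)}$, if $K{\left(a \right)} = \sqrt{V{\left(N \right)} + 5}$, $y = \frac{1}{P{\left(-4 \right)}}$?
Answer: $2$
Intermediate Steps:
$P{\left(j \right)} = - j$ ($P{\left(j \right)} = j \left(-1\right) = - j$)
$V{\left(A \right)} = -3$ ($V{\left(A \right)} = \left(-3\right) 1 = -3$)
$y = \frac{1}{4}$ ($y = \frac{1}{\left(-1\right) \left(-4\right)} = \frac{1}{4} \approx 0.25$)
$K{\left(a \right)} = \sqrt{2}$ ($K{\left(a \right)} = \sqrt{-3 + 5} = \sqrt{2}$)
$K^{2}{\left(y \right)} = \left(\sqrt{2}\right)^{2} = 2$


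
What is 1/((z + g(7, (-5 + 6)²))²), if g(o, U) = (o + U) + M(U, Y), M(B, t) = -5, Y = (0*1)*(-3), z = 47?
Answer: 1/2500 ≈ 0.00040000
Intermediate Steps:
Y = 0 (Y = 0*(-3) = 0)
g(o, U) = -5 + U + o (g(o, U) = (o + U) - 5 = (U + o) - 5 = -5 + U + o)
1/((z + g(7, (-5 + 6)²))²) = 1/((47 + (-5 + (-5 + 6)² + 7))²) = 1/((47 + (-5 + 1² + 7))²) = 1/((47 + (-5 + 1 + 7))²) = 1/((47 + 3)²) = 1/(50²) = 1/2500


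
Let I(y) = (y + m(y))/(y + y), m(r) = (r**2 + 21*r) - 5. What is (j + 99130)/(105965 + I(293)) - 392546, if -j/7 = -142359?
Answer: -12205461120541/31093890 ≈ -3.9254e+5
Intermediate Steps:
j = 996513 (j = -7*(-142359) = 996513)
m(r) = -5 + r**2 + 21*r
I(y) = (-5 + y**2 + 22*y)/(2*y) (I(y) = (y + (-5 + y**2 + 21*y))/(y + y) = (-5 + y**2 + 22*y)/((2*y)) = (-5 + y**2 + 22*y)*(1/(2*y)) = (-5 + y**2 + 22*y)/(2*y))
(j + 99130)/(105965 + I(293)) - 392546 = (996513 + 99130)/(105965 + (11 + (1/2)*293 - 5/2/293)) - 392546 = 1095643/(105965 + (11 + 293/2 - 5/2*1/293)) - 392546 = 1095643/(105965 + (11 + 293/2 - 5/586)) - 392546 = 1095643/(105965 + 46145/293) - 392546 = 1095643/(31093890/293) - 392546 = 1095643*(293/31093890) - 392546 = 321023399/31093890 - 392546 = -12205461120541/31093890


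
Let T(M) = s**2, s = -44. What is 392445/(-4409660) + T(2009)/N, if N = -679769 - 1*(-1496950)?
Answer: -62432299157/720698073692 ≈ -0.086627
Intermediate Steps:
T(M) = 1936 (T(M) = (-44)**2 = 1936)
N = 817181 (N = -679769 + 1496950 = 817181)
392445/(-4409660) + T(2009)/N = 392445/(-4409660) + 1936/817181 = 392445*(-1/4409660) + 1936*(1/817181) = -78489/881932 + 1936/817181 = -62432299157/720698073692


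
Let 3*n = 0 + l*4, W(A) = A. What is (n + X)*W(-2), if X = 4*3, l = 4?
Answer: -104/3 ≈ -34.667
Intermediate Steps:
n = 16/3 (n = (0 + 4*4)/3 = (0 + 16)/3 = (⅓)*16 = 16/3 ≈ 5.3333)
X = 12
(n + X)*W(-2) = (16/3 + 12)*(-2) = (52/3)*(-2) = -104/3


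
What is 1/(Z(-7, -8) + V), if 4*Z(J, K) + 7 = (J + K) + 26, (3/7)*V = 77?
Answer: 3/542 ≈ 0.0055351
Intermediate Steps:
V = 539/3 (V = (7/3)*77 = 539/3 ≈ 179.67)
Z(J, K) = 19/4 + J/4 + K/4 (Z(J, K) = -7/4 + ((J + K) + 26)/4 = -7/4 + (26 + J + K)/4 = -7/4 + (13/2 + J/4 + K/4) = 19/4 + J/4 + K/4)
1/(Z(-7, -8) + V) = 1/((19/4 + (¼)*(-7) + (¼)*(-8)) + 539/3) = 1/((19/4 - 7/4 - 2) + 539/3) = 1/(1 + 539/3) = 1/(542/3) = 3/542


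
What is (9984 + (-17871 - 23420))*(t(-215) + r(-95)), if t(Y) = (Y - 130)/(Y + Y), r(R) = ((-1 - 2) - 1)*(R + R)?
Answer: -2048385703/86 ≈ -2.3818e+7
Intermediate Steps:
r(R) = -8*R (r(R) = (-3 - 1)*(2*R) = -8*R)
t(Y) = (-130 + Y)/(2*Y) (t(Y) = (-130 + Y)/((2*Y)) = (-130 + Y)*(1/(2*Y)) = (-130 + Y)/(2*Y))
(9984 + (-17871 - 23420))*(t(-215) + r(-95)) = (9984 + (-17871 - 23420))*((1/2)*(-130 - 215)/(-215) - 8*(-95)) = (9984 - 41291)*((1/2)*(-1/215)*(-345) + 760) = -31307*(69/86 + 760) = -31307*65429/86 = -2048385703/86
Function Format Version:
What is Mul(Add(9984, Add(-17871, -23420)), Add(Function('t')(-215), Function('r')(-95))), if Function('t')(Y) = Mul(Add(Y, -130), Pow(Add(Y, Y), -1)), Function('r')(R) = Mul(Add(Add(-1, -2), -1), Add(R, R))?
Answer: Rational(-2048385703, 86) ≈ -2.3818e+7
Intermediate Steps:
Function('r')(R) = Mul(-8, R) (Function('r')(R) = Mul(Add(-3, -1), Mul(2, R)) = Mul(-4, Mul(2, R)) = Mul(-8, R))
Function('t')(Y) = Mul(Rational(1, 2), Pow(Y, -1), Add(-130, Y)) (Function('t')(Y) = Mul(Add(-130, Y), Pow(Mul(2, Y), -1)) = Mul(Add(-130, Y), Mul(Rational(1, 2), Pow(Y, -1))) = Mul(Rational(1, 2), Pow(Y, -1), Add(-130, Y)))
Mul(Add(9984, Add(-17871, -23420)), Add(Function('t')(-215), Function('r')(-95))) = Mul(Add(9984, Add(-17871, -23420)), Add(Mul(Rational(1, 2), Pow(-215, -1), Add(-130, -215)), Mul(-8, -95))) = Mul(Add(9984, -41291), Add(Mul(Rational(1, 2), Rational(-1, 215), -345), 760)) = Mul(-31307, Add(Rational(69, 86), 760)) = Mul(-31307, Rational(65429, 86)) = Rational(-2048385703, 86)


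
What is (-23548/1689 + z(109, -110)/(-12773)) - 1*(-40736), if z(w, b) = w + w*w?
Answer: 878501017678/21573597 ≈ 40721.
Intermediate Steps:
z(w, b) = w + w**2
(-23548/1689 + z(109, -110)/(-12773)) - 1*(-40736) = (-23548/1689 + (109*(1 + 109))/(-12773)) - 1*(-40736) = (-23548*1/1689 + (109*110)*(-1/12773)) + 40736 = (-23548/1689 + 11990*(-1/12773)) + 40736 = (-23548/1689 - 11990/12773) + 40736 = -321029714/21573597 + 40736 = 878501017678/21573597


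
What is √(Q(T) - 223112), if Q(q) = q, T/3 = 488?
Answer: 4*I*√13853 ≈ 470.79*I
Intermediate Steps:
T = 1464 (T = 3*488 = 1464)
√(Q(T) - 223112) = √(1464 - 223112) = √(-221648) = 4*I*√13853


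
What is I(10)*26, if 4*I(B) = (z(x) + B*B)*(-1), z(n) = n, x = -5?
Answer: -1235/2 ≈ -617.50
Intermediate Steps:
I(B) = 5/4 - B**2/4 (I(B) = ((-5 + B*B)*(-1))/4 = ((-5 + B**2)*(-1))/4 = (5 - B**2)/4 = 5/4 - B**2/4)
I(10)*26 = (5/4 - 1/4*10**2)*26 = (5/4 - 1/4*100)*26 = (5/4 - 25)*26 = -95/4*26 = -1235/2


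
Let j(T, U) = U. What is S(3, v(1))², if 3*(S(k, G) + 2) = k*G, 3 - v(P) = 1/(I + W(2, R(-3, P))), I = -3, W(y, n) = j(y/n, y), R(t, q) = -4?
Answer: 4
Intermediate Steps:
W(y, n) = y
v(P) = 4 (v(P) = 3 - 1/(-3 + 2) = 3 - 1/(-1) = 3 - 1*(-1) = 3 + 1 = 4)
S(k, G) = -2 + G*k/3 (S(k, G) = -2 + (k*G)/3 = -2 + (G*k)/3 = -2 + G*k/3)
S(3, v(1))² = (-2 + (⅓)*4*3)² = (-2 + 4)² = 2² = 4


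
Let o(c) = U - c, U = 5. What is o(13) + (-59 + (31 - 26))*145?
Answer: -7838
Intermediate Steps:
o(c) = 5 - c
o(13) + (-59 + (31 - 26))*145 = (5 - 1*13) + (-59 + (31 - 26))*145 = (5 - 13) + (-59 + 5)*145 = -8 - 54*145 = -8 - 7830 = -7838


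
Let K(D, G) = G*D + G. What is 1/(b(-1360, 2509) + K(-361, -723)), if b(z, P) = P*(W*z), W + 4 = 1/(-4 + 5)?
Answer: 1/10497000 ≈ 9.5265e-8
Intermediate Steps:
K(D, G) = G + D*G (K(D, G) = D*G + G = G + D*G)
W = -3 (W = -4 + 1/(-4 + 5) = -4 + 1/1 = -4 + 1 = -3)
b(z, P) = -3*P*z (b(z, P) = P*(-3*z) = -3*P*z)
1/(b(-1360, 2509) + K(-361, -723)) = 1/(-3*2509*(-1360) - 723*(1 - 361)) = 1/(10236720 - 723*(-360)) = 1/(10236720 + 260280) = 1/10497000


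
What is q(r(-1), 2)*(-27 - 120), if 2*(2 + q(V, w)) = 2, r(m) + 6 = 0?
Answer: 147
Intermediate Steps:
r(m) = -6 (r(m) = -6 + 0 = -6)
q(V, w) = -1 (q(V, w) = -2 + (½)*2 = -2 + 1 = -1)
q(r(-1), 2)*(-27 - 120) = -(-27 - 120) = -1*(-147) = 147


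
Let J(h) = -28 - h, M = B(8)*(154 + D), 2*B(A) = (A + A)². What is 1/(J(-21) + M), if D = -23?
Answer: 1/16761 ≈ 5.9662e-5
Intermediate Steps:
B(A) = 2*A² (B(A) = (A + A)²/2 = (2*A)²/2 = (4*A²)/2 = 2*A²)
M = 16768 (M = (2*8²)*(154 - 23) = (2*64)*131 = 128*131 = 16768)
1/(J(-21) + M) = 1/((-28 - 1*(-21)) + 16768) = 1/((-28 + 21) + 16768) = 1/(-7 + 16768) = 1/16761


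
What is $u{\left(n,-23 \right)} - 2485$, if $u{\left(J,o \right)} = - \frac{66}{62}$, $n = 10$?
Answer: $- \frac{77068}{31} \approx -2486.1$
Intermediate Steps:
$u{\left(J,o \right)} = - \frac{33}{31}$ ($u{\left(J,o \right)} = \left(-66\right) \frac{1}{62} = - \frac{33}{31}$)
$u{\left(n,-23 \right)} - 2485 = - \frac{33}{31} - 2485 = - \frac{77068}{31}$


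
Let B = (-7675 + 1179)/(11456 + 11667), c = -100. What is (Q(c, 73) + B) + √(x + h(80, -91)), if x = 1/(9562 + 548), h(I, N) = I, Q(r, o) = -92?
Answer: -2133812/23123 + √8176978110/10110 ≈ -83.337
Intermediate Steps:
B = -6496/23123 ≈ -0.28093
x = 1/10110 ≈ 9.8912e-5
(Q(c, 73) + B) + √(x + h(80, -91)) = (-92 - 6496/23123) + √(1/10110 + 80) = -2133812/23123 + √(808801/10110) = -2133812/23123 + √8176978110/10110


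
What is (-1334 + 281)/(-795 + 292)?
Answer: 1053/503 ≈ 2.0934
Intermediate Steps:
(-1334 + 281)/(-795 + 292) = -1053/(-503) = -1053*(-1/503) = 1053/503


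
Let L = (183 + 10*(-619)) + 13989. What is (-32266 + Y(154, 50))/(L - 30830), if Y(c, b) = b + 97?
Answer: 32119/22848 ≈ 1.4058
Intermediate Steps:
Y(c, b) = 97 + b
L = 7982 (L = (183 - 6190) + 13989 = -6007 + 13989 = 7982)
(-32266 + Y(154, 50))/(L - 30830) = (-32266 + (97 + 50))/(7982 - 30830) = (-32266 + 147)/(-22848) = -32119*(-1/22848) = 32119/22848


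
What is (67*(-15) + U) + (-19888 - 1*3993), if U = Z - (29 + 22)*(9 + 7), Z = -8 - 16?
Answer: -25726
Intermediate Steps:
Z = -24
U = -840 (U = -24 - (29 + 22)*(9 + 7) = -24 - 51*16 = -24 - 1*816 = -24 - 816 = -840)
(67*(-15) + U) + (-19888 - 1*3993) = (67*(-15) - 840) + (-19888 - 1*3993) = (-1005 - 840) + (-19888 - 3993) = -1845 - 23881 = -25726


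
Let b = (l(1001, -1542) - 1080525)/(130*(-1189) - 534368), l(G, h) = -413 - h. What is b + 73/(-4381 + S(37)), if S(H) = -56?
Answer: 789831263/509469651 ≈ 1.5503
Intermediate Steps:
b = 539698/344469 (b = ((-413 - 1*(-1542)) - 1080525)/(130*(-1189) - 534368) = ((-413 + 1542) - 1080525)/(-154570 - 534368) = (1129 - 1080525)/(-688938) = -1079396*(-1/688938) = 539698/344469 ≈ 1.5668)
b + 73/(-4381 + S(37)) = 539698/344469 + 73/(-4381 - 56) = 539698/344469 + 73/(-4437) = 539698/344469 - 1/4437*73 = 539698/344469 - 73/4437 = 789831263/509469651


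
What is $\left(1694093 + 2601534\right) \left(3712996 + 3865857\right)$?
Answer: $32555925575831$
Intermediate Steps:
$\left(1694093 + 2601534\right) \left(3712996 + 3865857\right) = 4295627 \cdot 7578853 = 32555925575831$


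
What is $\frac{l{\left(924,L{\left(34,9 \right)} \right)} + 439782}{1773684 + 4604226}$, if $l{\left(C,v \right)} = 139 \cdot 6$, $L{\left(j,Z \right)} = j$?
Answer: $\frac{6676}{96635} \approx 0.069085$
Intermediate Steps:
$l{\left(C,v \right)} = 834$
$\frac{l{\left(924,L{\left(34,9 \right)} \right)} + 439782}{1773684 + 4604226} = \frac{834 + 439782}{1773684 + 4604226} = \frac{440616}{6377910} = 440616 \cdot \frac{1}{6377910} = \frac{6676}{96635}$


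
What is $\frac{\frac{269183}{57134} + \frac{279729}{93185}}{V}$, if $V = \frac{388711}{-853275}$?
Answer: $- \frac{7008093406694355}{413901944224538} \approx -16.932$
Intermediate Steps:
$V = - \frac{388711}{853275}$ ($V = 388711 \left(- \frac{1}{853275}\right) = - \frac{388711}{853275} \approx -0.45555$)
$\frac{\frac{269183}{57134} + \frac{279729}{93185}}{V} = \frac{\frac{269183}{57134} + \frac{279729}{93185}}{- \frac{388711}{853275}} = \left(269183 \cdot \frac{1}{57134} + 279729 \cdot \frac{1}{93185}\right) \left(- \frac{853275}{388711}\right) = \left(\frac{269183}{57134} + \frac{279729}{93185}\right) \left(- \frac{853275}{388711}\right) = \frac{41065854541}{5324031790} \left(- \frac{853275}{388711}\right) = - \frac{7008093406694355}{413901944224538}$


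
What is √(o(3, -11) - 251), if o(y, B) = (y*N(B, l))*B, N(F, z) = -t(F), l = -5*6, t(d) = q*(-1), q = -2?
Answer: I*√185 ≈ 13.601*I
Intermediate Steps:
t(d) = 2 (t(d) = -2*(-1) = 2)
l = -30
N(F, z) = -2 (N(F, z) = -1*2 = -2)
o(y, B) = -2*B*y (o(y, B) = (y*(-2))*B = (-2*y)*B = -2*B*y)
√(o(3, -11) - 251) = √(-2*(-11)*3 - 251) = √(66 - 251) = √(-185) = I*√185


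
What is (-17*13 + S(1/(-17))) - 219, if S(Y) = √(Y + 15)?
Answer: -440 + √4318/17 ≈ -436.13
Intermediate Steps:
S(Y) = √(15 + Y)
(-17*13 + S(1/(-17))) - 219 = (-17*13 + √(15 + 1/(-17))) - 219 = (-221 + √(15 - 1/17)) - 219 = (-221 + √(254/17)) - 219 = (-221 + √4318/17) - 219 = -440 + √4318/17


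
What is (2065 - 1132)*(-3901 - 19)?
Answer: -3657360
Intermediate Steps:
(2065 - 1132)*(-3901 - 19) = 933*(-3920) = -3657360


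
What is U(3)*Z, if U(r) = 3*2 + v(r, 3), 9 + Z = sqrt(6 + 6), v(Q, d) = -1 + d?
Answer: -72 + 16*sqrt(3) ≈ -44.287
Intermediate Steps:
Z = -9 + 2*sqrt(3) (Z = -9 + sqrt(6 + 6) = -9 + sqrt(12) = -9 + 2*sqrt(3) ≈ -5.5359)
U(r) = 8 (U(r) = 3*2 + (-1 + 3) = 6 + 2 = 8)
U(3)*Z = 8*(-9 + 2*sqrt(3)) = -72 + 16*sqrt(3)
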